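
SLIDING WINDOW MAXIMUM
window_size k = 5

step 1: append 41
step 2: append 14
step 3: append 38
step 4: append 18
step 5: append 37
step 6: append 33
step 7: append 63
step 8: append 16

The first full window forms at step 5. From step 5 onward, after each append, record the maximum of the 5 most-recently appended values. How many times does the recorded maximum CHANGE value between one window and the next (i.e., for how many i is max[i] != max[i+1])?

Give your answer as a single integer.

step 1: append 41 -> window=[41] (not full yet)
step 2: append 14 -> window=[41, 14] (not full yet)
step 3: append 38 -> window=[41, 14, 38] (not full yet)
step 4: append 18 -> window=[41, 14, 38, 18] (not full yet)
step 5: append 37 -> window=[41, 14, 38, 18, 37] -> max=41
step 6: append 33 -> window=[14, 38, 18, 37, 33] -> max=38
step 7: append 63 -> window=[38, 18, 37, 33, 63] -> max=63
step 8: append 16 -> window=[18, 37, 33, 63, 16] -> max=63
Recorded maximums: 41 38 63 63
Changes between consecutive maximums: 2

Answer: 2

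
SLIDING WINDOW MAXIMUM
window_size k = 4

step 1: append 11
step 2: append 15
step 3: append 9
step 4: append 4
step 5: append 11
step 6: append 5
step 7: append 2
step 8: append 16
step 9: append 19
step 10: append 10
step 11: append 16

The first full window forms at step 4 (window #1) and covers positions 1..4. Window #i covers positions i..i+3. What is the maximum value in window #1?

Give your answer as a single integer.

Answer: 15

Derivation:
step 1: append 11 -> window=[11] (not full yet)
step 2: append 15 -> window=[11, 15] (not full yet)
step 3: append 9 -> window=[11, 15, 9] (not full yet)
step 4: append 4 -> window=[11, 15, 9, 4] -> max=15
Window #1 max = 15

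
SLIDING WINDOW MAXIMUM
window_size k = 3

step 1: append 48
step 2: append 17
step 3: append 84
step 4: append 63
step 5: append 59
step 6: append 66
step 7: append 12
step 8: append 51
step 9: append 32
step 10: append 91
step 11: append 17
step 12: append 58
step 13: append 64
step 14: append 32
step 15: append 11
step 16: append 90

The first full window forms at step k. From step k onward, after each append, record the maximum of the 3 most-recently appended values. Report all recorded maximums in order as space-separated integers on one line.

step 1: append 48 -> window=[48] (not full yet)
step 2: append 17 -> window=[48, 17] (not full yet)
step 3: append 84 -> window=[48, 17, 84] -> max=84
step 4: append 63 -> window=[17, 84, 63] -> max=84
step 5: append 59 -> window=[84, 63, 59] -> max=84
step 6: append 66 -> window=[63, 59, 66] -> max=66
step 7: append 12 -> window=[59, 66, 12] -> max=66
step 8: append 51 -> window=[66, 12, 51] -> max=66
step 9: append 32 -> window=[12, 51, 32] -> max=51
step 10: append 91 -> window=[51, 32, 91] -> max=91
step 11: append 17 -> window=[32, 91, 17] -> max=91
step 12: append 58 -> window=[91, 17, 58] -> max=91
step 13: append 64 -> window=[17, 58, 64] -> max=64
step 14: append 32 -> window=[58, 64, 32] -> max=64
step 15: append 11 -> window=[64, 32, 11] -> max=64
step 16: append 90 -> window=[32, 11, 90] -> max=90

Answer: 84 84 84 66 66 66 51 91 91 91 64 64 64 90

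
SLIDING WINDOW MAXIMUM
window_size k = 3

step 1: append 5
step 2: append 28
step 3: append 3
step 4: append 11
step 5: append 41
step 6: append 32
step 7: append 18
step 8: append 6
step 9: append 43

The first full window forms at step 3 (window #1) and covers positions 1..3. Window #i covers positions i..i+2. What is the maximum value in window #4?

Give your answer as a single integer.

step 1: append 5 -> window=[5] (not full yet)
step 2: append 28 -> window=[5, 28] (not full yet)
step 3: append 3 -> window=[5, 28, 3] -> max=28
step 4: append 11 -> window=[28, 3, 11] -> max=28
step 5: append 41 -> window=[3, 11, 41] -> max=41
step 6: append 32 -> window=[11, 41, 32] -> max=41
Window #4 max = 41

Answer: 41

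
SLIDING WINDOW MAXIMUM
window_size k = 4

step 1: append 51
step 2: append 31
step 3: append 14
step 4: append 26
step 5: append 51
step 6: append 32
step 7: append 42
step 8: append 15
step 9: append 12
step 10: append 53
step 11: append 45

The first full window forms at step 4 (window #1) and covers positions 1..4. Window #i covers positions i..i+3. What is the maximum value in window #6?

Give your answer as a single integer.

step 1: append 51 -> window=[51] (not full yet)
step 2: append 31 -> window=[51, 31] (not full yet)
step 3: append 14 -> window=[51, 31, 14] (not full yet)
step 4: append 26 -> window=[51, 31, 14, 26] -> max=51
step 5: append 51 -> window=[31, 14, 26, 51] -> max=51
step 6: append 32 -> window=[14, 26, 51, 32] -> max=51
step 7: append 42 -> window=[26, 51, 32, 42] -> max=51
step 8: append 15 -> window=[51, 32, 42, 15] -> max=51
step 9: append 12 -> window=[32, 42, 15, 12] -> max=42
Window #6 max = 42

Answer: 42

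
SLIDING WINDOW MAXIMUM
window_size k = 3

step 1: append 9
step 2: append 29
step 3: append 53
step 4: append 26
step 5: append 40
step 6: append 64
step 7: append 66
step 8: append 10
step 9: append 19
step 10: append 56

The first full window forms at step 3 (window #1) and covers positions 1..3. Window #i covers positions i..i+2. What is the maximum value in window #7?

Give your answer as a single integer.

step 1: append 9 -> window=[9] (not full yet)
step 2: append 29 -> window=[9, 29] (not full yet)
step 3: append 53 -> window=[9, 29, 53] -> max=53
step 4: append 26 -> window=[29, 53, 26] -> max=53
step 5: append 40 -> window=[53, 26, 40] -> max=53
step 6: append 64 -> window=[26, 40, 64] -> max=64
step 7: append 66 -> window=[40, 64, 66] -> max=66
step 8: append 10 -> window=[64, 66, 10] -> max=66
step 9: append 19 -> window=[66, 10, 19] -> max=66
Window #7 max = 66

Answer: 66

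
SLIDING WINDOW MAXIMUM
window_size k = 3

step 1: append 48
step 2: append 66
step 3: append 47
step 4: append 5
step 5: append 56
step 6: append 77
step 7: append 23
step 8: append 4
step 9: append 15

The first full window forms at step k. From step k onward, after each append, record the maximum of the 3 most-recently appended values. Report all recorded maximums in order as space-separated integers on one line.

Answer: 66 66 56 77 77 77 23

Derivation:
step 1: append 48 -> window=[48] (not full yet)
step 2: append 66 -> window=[48, 66] (not full yet)
step 3: append 47 -> window=[48, 66, 47] -> max=66
step 4: append 5 -> window=[66, 47, 5] -> max=66
step 5: append 56 -> window=[47, 5, 56] -> max=56
step 6: append 77 -> window=[5, 56, 77] -> max=77
step 7: append 23 -> window=[56, 77, 23] -> max=77
step 8: append 4 -> window=[77, 23, 4] -> max=77
step 9: append 15 -> window=[23, 4, 15] -> max=23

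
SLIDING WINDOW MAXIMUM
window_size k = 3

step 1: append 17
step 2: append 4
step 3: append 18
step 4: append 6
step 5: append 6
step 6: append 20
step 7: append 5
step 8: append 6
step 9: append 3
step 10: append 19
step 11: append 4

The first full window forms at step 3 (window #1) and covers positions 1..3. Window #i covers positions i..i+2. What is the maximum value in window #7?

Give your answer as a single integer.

Answer: 6

Derivation:
step 1: append 17 -> window=[17] (not full yet)
step 2: append 4 -> window=[17, 4] (not full yet)
step 3: append 18 -> window=[17, 4, 18] -> max=18
step 4: append 6 -> window=[4, 18, 6] -> max=18
step 5: append 6 -> window=[18, 6, 6] -> max=18
step 6: append 20 -> window=[6, 6, 20] -> max=20
step 7: append 5 -> window=[6, 20, 5] -> max=20
step 8: append 6 -> window=[20, 5, 6] -> max=20
step 9: append 3 -> window=[5, 6, 3] -> max=6
Window #7 max = 6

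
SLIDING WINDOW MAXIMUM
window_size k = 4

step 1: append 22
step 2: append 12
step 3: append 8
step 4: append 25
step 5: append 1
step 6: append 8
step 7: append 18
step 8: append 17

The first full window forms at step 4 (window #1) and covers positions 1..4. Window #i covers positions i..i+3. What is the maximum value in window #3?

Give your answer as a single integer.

step 1: append 22 -> window=[22] (not full yet)
step 2: append 12 -> window=[22, 12] (not full yet)
step 3: append 8 -> window=[22, 12, 8] (not full yet)
step 4: append 25 -> window=[22, 12, 8, 25] -> max=25
step 5: append 1 -> window=[12, 8, 25, 1] -> max=25
step 6: append 8 -> window=[8, 25, 1, 8] -> max=25
Window #3 max = 25

Answer: 25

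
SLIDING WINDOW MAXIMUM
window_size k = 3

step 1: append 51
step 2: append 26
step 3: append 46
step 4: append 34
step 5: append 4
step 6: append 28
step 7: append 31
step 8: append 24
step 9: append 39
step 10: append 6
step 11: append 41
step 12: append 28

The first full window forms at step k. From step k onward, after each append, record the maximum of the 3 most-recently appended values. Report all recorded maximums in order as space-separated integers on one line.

Answer: 51 46 46 34 31 31 39 39 41 41

Derivation:
step 1: append 51 -> window=[51] (not full yet)
step 2: append 26 -> window=[51, 26] (not full yet)
step 3: append 46 -> window=[51, 26, 46] -> max=51
step 4: append 34 -> window=[26, 46, 34] -> max=46
step 5: append 4 -> window=[46, 34, 4] -> max=46
step 6: append 28 -> window=[34, 4, 28] -> max=34
step 7: append 31 -> window=[4, 28, 31] -> max=31
step 8: append 24 -> window=[28, 31, 24] -> max=31
step 9: append 39 -> window=[31, 24, 39] -> max=39
step 10: append 6 -> window=[24, 39, 6] -> max=39
step 11: append 41 -> window=[39, 6, 41] -> max=41
step 12: append 28 -> window=[6, 41, 28] -> max=41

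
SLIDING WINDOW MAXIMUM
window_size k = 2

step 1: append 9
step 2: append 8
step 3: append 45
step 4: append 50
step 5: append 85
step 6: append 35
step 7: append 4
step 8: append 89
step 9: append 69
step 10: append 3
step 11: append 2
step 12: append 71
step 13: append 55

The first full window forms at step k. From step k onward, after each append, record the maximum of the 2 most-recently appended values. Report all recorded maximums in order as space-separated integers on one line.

Answer: 9 45 50 85 85 35 89 89 69 3 71 71

Derivation:
step 1: append 9 -> window=[9] (not full yet)
step 2: append 8 -> window=[9, 8] -> max=9
step 3: append 45 -> window=[8, 45] -> max=45
step 4: append 50 -> window=[45, 50] -> max=50
step 5: append 85 -> window=[50, 85] -> max=85
step 6: append 35 -> window=[85, 35] -> max=85
step 7: append 4 -> window=[35, 4] -> max=35
step 8: append 89 -> window=[4, 89] -> max=89
step 9: append 69 -> window=[89, 69] -> max=89
step 10: append 3 -> window=[69, 3] -> max=69
step 11: append 2 -> window=[3, 2] -> max=3
step 12: append 71 -> window=[2, 71] -> max=71
step 13: append 55 -> window=[71, 55] -> max=71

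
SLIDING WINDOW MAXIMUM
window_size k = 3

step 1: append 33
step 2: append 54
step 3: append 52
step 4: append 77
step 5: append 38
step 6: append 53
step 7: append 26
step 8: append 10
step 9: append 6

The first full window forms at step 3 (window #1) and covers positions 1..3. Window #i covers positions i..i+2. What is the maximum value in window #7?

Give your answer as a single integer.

Answer: 26

Derivation:
step 1: append 33 -> window=[33] (not full yet)
step 2: append 54 -> window=[33, 54] (not full yet)
step 3: append 52 -> window=[33, 54, 52] -> max=54
step 4: append 77 -> window=[54, 52, 77] -> max=77
step 5: append 38 -> window=[52, 77, 38] -> max=77
step 6: append 53 -> window=[77, 38, 53] -> max=77
step 7: append 26 -> window=[38, 53, 26] -> max=53
step 8: append 10 -> window=[53, 26, 10] -> max=53
step 9: append 6 -> window=[26, 10, 6] -> max=26
Window #7 max = 26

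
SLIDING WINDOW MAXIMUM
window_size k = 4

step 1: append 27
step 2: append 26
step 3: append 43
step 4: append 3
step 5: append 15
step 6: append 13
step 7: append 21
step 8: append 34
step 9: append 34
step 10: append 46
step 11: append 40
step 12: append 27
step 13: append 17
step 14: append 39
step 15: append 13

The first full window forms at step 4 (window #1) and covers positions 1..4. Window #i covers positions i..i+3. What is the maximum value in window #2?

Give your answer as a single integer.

step 1: append 27 -> window=[27] (not full yet)
step 2: append 26 -> window=[27, 26] (not full yet)
step 3: append 43 -> window=[27, 26, 43] (not full yet)
step 4: append 3 -> window=[27, 26, 43, 3] -> max=43
step 5: append 15 -> window=[26, 43, 3, 15] -> max=43
Window #2 max = 43

Answer: 43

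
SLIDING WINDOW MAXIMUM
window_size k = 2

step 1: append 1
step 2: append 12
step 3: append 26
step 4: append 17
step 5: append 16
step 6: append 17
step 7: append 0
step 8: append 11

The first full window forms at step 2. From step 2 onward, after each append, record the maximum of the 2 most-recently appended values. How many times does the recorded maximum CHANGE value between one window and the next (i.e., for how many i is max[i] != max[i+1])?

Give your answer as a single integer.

Answer: 3

Derivation:
step 1: append 1 -> window=[1] (not full yet)
step 2: append 12 -> window=[1, 12] -> max=12
step 3: append 26 -> window=[12, 26] -> max=26
step 4: append 17 -> window=[26, 17] -> max=26
step 5: append 16 -> window=[17, 16] -> max=17
step 6: append 17 -> window=[16, 17] -> max=17
step 7: append 0 -> window=[17, 0] -> max=17
step 8: append 11 -> window=[0, 11] -> max=11
Recorded maximums: 12 26 26 17 17 17 11
Changes between consecutive maximums: 3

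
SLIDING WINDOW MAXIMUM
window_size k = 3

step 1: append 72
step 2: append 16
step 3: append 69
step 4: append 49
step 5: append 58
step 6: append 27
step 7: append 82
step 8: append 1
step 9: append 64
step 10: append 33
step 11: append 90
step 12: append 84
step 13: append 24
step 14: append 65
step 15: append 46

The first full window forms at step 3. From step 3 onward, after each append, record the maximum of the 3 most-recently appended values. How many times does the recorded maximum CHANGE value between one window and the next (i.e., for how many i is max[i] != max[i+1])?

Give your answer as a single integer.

Answer: 7

Derivation:
step 1: append 72 -> window=[72] (not full yet)
step 2: append 16 -> window=[72, 16] (not full yet)
step 3: append 69 -> window=[72, 16, 69] -> max=72
step 4: append 49 -> window=[16, 69, 49] -> max=69
step 5: append 58 -> window=[69, 49, 58] -> max=69
step 6: append 27 -> window=[49, 58, 27] -> max=58
step 7: append 82 -> window=[58, 27, 82] -> max=82
step 8: append 1 -> window=[27, 82, 1] -> max=82
step 9: append 64 -> window=[82, 1, 64] -> max=82
step 10: append 33 -> window=[1, 64, 33] -> max=64
step 11: append 90 -> window=[64, 33, 90] -> max=90
step 12: append 84 -> window=[33, 90, 84] -> max=90
step 13: append 24 -> window=[90, 84, 24] -> max=90
step 14: append 65 -> window=[84, 24, 65] -> max=84
step 15: append 46 -> window=[24, 65, 46] -> max=65
Recorded maximums: 72 69 69 58 82 82 82 64 90 90 90 84 65
Changes between consecutive maximums: 7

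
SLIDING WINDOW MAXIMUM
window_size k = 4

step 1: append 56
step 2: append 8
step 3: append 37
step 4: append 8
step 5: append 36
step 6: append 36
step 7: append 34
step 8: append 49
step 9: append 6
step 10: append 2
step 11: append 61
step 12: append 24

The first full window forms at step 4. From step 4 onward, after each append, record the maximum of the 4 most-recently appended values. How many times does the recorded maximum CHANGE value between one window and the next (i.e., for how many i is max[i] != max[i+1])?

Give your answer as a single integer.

step 1: append 56 -> window=[56] (not full yet)
step 2: append 8 -> window=[56, 8] (not full yet)
step 3: append 37 -> window=[56, 8, 37] (not full yet)
step 4: append 8 -> window=[56, 8, 37, 8] -> max=56
step 5: append 36 -> window=[8, 37, 8, 36] -> max=37
step 6: append 36 -> window=[37, 8, 36, 36] -> max=37
step 7: append 34 -> window=[8, 36, 36, 34] -> max=36
step 8: append 49 -> window=[36, 36, 34, 49] -> max=49
step 9: append 6 -> window=[36, 34, 49, 6] -> max=49
step 10: append 2 -> window=[34, 49, 6, 2] -> max=49
step 11: append 61 -> window=[49, 6, 2, 61] -> max=61
step 12: append 24 -> window=[6, 2, 61, 24] -> max=61
Recorded maximums: 56 37 37 36 49 49 49 61 61
Changes between consecutive maximums: 4

Answer: 4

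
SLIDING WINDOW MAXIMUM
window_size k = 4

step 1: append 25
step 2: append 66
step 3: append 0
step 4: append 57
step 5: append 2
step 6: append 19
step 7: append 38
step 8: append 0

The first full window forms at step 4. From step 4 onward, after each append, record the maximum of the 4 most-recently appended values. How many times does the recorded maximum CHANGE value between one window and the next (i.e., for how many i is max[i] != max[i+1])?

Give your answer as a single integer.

Answer: 2

Derivation:
step 1: append 25 -> window=[25] (not full yet)
step 2: append 66 -> window=[25, 66] (not full yet)
step 3: append 0 -> window=[25, 66, 0] (not full yet)
step 4: append 57 -> window=[25, 66, 0, 57] -> max=66
step 5: append 2 -> window=[66, 0, 57, 2] -> max=66
step 6: append 19 -> window=[0, 57, 2, 19] -> max=57
step 7: append 38 -> window=[57, 2, 19, 38] -> max=57
step 8: append 0 -> window=[2, 19, 38, 0] -> max=38
Recorded maximums: 66 66 57 57 38
Changes between consecutive maximums: 2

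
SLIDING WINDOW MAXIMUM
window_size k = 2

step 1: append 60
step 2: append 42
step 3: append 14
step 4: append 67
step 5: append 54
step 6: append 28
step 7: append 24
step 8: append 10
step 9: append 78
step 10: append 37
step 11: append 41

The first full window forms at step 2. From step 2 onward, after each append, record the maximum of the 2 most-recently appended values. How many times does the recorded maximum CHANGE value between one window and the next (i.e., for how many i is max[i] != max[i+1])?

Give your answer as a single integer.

Answer: 7

Derivation:
step 1: append 60 -> window=[60] (not full yet)
step 2: append 42 -> window=[60, 42] -> max=60
step 3: append 14 -> window=[42, 14] -> max=42
step 4: append 67 -> window=[14, 67] -> max=67
step 5: append 54 -> window=[67, 54] -> max=67
step 6: append 28 -> window=[54, 28] -> max=54
step 7: append 24 -> window=[28, 24] -> max=28
step 8: append 10 -> window=[24, 10] -> max=24
step 9: append 78 -> window=[10, 78] -> max=78
step 10: append 37 -> window=[78, 37] -> max=78
step 11: append 41 -> window=[37, 41] -> max=41
Recorded maximums: 60 42 67 67 54 28 24 78 78 41
Changes between consecutive maximums: 7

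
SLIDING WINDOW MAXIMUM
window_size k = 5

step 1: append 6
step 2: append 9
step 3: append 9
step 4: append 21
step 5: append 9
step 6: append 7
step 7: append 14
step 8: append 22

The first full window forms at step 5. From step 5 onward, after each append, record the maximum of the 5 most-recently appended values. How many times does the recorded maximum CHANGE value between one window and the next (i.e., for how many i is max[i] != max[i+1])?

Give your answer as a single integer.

step 1: append 6 -> window=[6] (not full yet)
step 2: append 9 -> window=[6, 9] (not full yet)
step 3: append 9 -> window=[6, 9, 9] (not full yet)
step 4: append 21 -> window=[6, 9, 9, 21] (not full yet)
step 5: append 9 -> window=[6, 9, 9, 21, 9] -> max=21
step 6: append 7 -> window=[9, 9, 21, 9, 7] -> max=21
step 7: append 14 -> window=[9, 21, 9, 7, 14] -> max=21
step 8: append 22 -> window=[21, 9, 7, 14, 22] -> max=22
Recorded maximums: 21 21 21 22
Changes between consecutive maximums: 1

Answer: 1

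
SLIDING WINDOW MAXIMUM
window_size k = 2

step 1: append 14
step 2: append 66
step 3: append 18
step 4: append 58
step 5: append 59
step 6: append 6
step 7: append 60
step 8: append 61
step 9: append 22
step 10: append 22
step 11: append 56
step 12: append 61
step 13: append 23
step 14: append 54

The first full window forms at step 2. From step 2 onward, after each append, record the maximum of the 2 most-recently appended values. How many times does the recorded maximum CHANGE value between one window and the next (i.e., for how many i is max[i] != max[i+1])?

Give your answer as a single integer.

Answer: 8

Derivation:
step 1: append 14 -> window=[14] (not full yet)
step 2: append 66 -> window=[14, 66] -> max=66
step 3: append 18 -> window=[66, 18] -> max=66
step 4: append 58 -> window=[18, 58] -> max=58
step 5: append 59 -> window=[58, 59] -> max=59
step 6: append 6 -> window=[59, 6] -> max=59
step 7: append 60 -> window=[6, 60] -> max=60
step 8: append 61 -> window=[60, 61] -> max=61
step 9: append 22 -> window=[61, 22] -> max=61
step 10: append 22 -> window=[22, 22] -> max=22
step 11: append 56 -> window=[22, 56] -> max=56
step 12: append 61 -> window=[56, 61] -> max=61
step 13: append 23 -> window=[61, 23] -> max=61
step 14: append 54 -> window=[23, 54] -> max=54
Recorded maximums: 66 66 58 59 59 60 61 61 22 56 61 61 54
Changes between consecutive maximums: 8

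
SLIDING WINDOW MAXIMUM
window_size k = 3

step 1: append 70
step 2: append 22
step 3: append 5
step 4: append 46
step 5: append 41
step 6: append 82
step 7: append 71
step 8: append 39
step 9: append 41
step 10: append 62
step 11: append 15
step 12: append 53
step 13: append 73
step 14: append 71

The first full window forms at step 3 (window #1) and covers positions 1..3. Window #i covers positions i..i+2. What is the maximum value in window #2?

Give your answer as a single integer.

Answer: 46

Derivation:
step 1: append 70 -> window=[70] (not full yet)
step 2: append 22 -> window=[70, 22] (not full yet)
step 3: append 5 -> window=[70, 22, 5] -> max=70
step 4: append 46 -> window=[22, 5, 46] -> max=46
Window #2 max = 46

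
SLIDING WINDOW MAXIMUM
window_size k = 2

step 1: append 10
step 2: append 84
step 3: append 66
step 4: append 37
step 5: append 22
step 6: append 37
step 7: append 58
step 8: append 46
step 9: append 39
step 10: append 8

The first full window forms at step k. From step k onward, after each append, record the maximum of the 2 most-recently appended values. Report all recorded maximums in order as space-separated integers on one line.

step 1: append 10 -> window=[10] (not full yet)
step 2: append 84 -> window=[10, 84] -> max=84
step 3: append 66 -> window=[84, 66] -> max=84
step 4: append 37 -> window=[66, 37] -> max=66
step 5: append 22 -> window=[37, 22] -> max=37
step 6: append 37 -> window=[22, 37] -> max=37
step 7: append 58 -> window=[37, 58] -> max=58
step 8: append 46 -> window=[58, 46] -> max=58
step 9: append 39 -> window=[46, 39] -> max=46
step 10: append 8 -> window=[39, 8] -> max=39

Answer: 84 84 66 37 37 58 58 46 39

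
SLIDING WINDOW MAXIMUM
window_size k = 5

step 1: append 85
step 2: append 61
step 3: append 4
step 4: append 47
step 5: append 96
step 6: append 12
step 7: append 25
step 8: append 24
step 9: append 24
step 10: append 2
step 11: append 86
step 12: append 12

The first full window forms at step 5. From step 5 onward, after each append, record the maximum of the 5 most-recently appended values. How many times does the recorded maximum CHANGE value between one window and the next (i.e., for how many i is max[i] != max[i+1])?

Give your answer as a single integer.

Answer: 2

Derivation:
step 1: append 85 -> window=[85] (not full yet)
step 2: append 61 -> window=[85, 61] (not full yet)
step 3: append 4 -> window=[85, 61, 4] (not full yet)
step 4: append 47 -> window=[85, 61, 4, 47] (not full yet)
step 5: append 96 -> window=[85, 61, 4, 47, 96] -> max=96
step 6: append 12 -> window=[61, 4, 47, 96, 12] -> max=96
step 7: append 25 -> window=[4, 47, 96, 12, 25] -> max=96
step 8: append 24 -> window=[47, 96, 12, 25, 24] -> max=96
step 9: append 24 -> window=[96, 12, 25, 24, 24] -> max=96
step 10: append 2 -> window=[12, 25, 24, 24, 2] -> max=25
step 11: append 86 -> window=[25, 24, 24, 2, 86] -> max=86
step 12: append 12 -> window=[24, 24, 2, 86, 12] -> max=86
Recorded maximums: 96 96 96 96 96 25 86 86
Changes between consecutive maximums: 2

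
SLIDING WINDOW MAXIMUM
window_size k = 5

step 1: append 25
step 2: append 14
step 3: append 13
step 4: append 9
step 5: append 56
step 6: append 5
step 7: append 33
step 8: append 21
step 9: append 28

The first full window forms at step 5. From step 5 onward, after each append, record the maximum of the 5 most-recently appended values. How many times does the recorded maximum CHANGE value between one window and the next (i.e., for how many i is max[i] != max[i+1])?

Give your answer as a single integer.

step 1: append 25 -> window=[25] (not full yet)
step 2: append 14 -> window=[25, 14] (not full yet)
step 3: append 13 -> window=[25, 14, 13] (not full yet)
step 4: append 9 -> window=[25, 14, 13, 9] (not full yet)
step 5: append 56 -> window=[25, 14, 13, 9, 56] -> max=56
step 6: append 5 -> window=[14, 13, 9, 56, 5] -> max=56
step 7: append 33 -> window=[13, 9, 56, 5, 33] -> max=56
step 8: append 21 -> window=[9, 56, 5, 33, 21] -> max=56
step 9: append 28 -> window=[56, 5, 33, 21, 28] -> max=56
Recorded maximums: 56 56 56 56 56
Changes between consecutive maximums: 0

Answer: 0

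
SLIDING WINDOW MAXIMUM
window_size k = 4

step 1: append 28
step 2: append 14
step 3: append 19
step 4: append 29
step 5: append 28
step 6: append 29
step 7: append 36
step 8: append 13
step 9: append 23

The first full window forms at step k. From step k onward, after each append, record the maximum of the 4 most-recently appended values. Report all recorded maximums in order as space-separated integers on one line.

Answer: 29 29 29 36 36 36

Derivation:
step 1: append 28 -> window=[28] (not full yet)
step 2: append 14 -> window=[28, 14] (not full yet)
step 3: append 19 -> window=[28, 14, 19] (not full yet)
step 4: append 29 -> window=[28, 14, 19, 29] -> max=29
step 5: append 28 -> window=[14, 19, 29, 28] -> max=29
step 6: append 29 -> window=[19, 29, 28, 29] -> max=29
step 7: append 36 -> window=[29, 28, 29, 36] -> max=36
step 8: append 13 -> window=[28, 29, 36, 13] -> max=36
step 9: append 23 -> window=[29, 36, 13, 23] -> max=36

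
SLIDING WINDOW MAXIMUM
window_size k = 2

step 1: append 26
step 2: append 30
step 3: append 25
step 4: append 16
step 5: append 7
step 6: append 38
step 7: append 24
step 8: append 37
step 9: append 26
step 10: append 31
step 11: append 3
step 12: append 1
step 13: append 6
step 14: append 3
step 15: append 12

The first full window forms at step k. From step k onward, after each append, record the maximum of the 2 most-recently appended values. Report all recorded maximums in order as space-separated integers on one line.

step 1: append 26 -> window=[26] (not full yet)
step 2: append 30 -> window=[26, 30] -> max=30
step 3: append 25 -> window=[30, 25] -> max=30
step 4: append 16 -> window=[25, 16] -> max=25
step 5: append 7 -> window=[16, 7] -> max=16
step 6: append 38 -> window=[7, 38] -> max=38
step 7: append 24 -> window=[38, 24] -> max=38
step 8: append 37 -> window=[24, 37] -> max=37
step 9: append 26 -> window=[37, 26] -> max=37
step 10: append 31 -> window=[26, 31] -> max=31
step 11: append 3 -> window=[31, 3] -> max=31
step 12: append 1 -> window=[3, 1] -> max=3
step 13: append 6 -> window=[1, 6] -> max=6
step 14: append 3 -> window=[6, 3] -> max=6
step 15: append 12 -> window=[3, 12] -> max=12

Answer: 30 30 25 16 38 38 37 37 31 31 3 6 6 12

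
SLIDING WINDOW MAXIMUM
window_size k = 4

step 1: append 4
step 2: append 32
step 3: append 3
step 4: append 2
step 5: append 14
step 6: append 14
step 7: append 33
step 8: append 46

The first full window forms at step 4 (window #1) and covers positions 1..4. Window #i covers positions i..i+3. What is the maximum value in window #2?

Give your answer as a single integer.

step 1: append 4 -> window=[4] (not full yet)
step 2: append 32 -> window=[4, 32] (not full yet)
step 3: append 3 -> window=[4, 32, 3] (not full yet)
step 4: append 2 -> window=[4, 32, 3, 2] -> max=32
step 5: append 14 -> window=[32, 3, 2, 14] -> max=32
Window #2 max = 32

Answer: 32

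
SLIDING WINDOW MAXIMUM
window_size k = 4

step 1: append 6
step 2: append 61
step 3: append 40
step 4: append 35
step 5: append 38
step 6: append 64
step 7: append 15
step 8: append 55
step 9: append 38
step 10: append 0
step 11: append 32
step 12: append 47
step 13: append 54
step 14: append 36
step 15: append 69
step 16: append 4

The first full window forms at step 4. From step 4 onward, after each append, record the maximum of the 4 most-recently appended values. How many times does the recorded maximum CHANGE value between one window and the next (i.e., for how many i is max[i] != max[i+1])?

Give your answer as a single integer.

Answer: 5

Derivation:
step 1: append 6 -> window=[6] (not full yet)
step 2: append 61 -> window=[6, 61] (not full yet)
step 3: append 40 -> window=[6, 61, 40] (not full yet)
step 4: append 35 -> window=[6, 61, 40, 35] -> max=61
step 5: append 38 -> window=[61, 40, 35, 38] -> max=61
step 6: append 64 -> window=[40, 35, 38, 64] -> max=64
step 7: append 15 -> window=[35, 38, 64, 15] -> max=64
step 8: append 55 -> window=[38, 64, 15, 55] -> max=64
step 9: append 38 -> window=[64, 15, 55, 38] -> max=64
step 10: append 0 -> window=[15, 55, 38, 0] -> max=55
step 11: append 32 -> window=[55, 38, 0, 32] -> max=55
step 12: append 47 -> window=[38, 0, 32, 47] -> max=47
step 13: append 54 -> window=[0, 32, 47, 54] -> max=54
step 14: append 36 -> window=[32, 47, 54, 36] -> max=54
step 15: append 69 -> window=[47, 54, 36, 69] -> max=69
step 16: append 4 -> window=[54, 36, 69, 4] -> max=69
Recorded maximums: 61 61 64 64 64 64 55 55 47 54 54 69 69
Changes between consecutive maximums: 5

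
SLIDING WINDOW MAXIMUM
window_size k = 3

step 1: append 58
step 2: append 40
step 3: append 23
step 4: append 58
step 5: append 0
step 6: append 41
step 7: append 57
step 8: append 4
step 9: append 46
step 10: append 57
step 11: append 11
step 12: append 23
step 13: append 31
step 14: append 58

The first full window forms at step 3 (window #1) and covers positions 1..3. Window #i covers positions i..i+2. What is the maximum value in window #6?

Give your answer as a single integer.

step 1: append 58 -> window=[58] (not full yet)
step 2: append 40 -> window=[58, 40] (not full yet)
step 3: append 23 -> window=[58, 40, 23] -> max=58
step 4: append 58 -> window=[40, 23, 58] -> max=58
step 5: append 0 -> window=[23, 58, 0] -> max=58
step 6: append 41 -> window=[58, 0, 41] -> max=58
step 7: append 57 -> window=[0, 41, 57] -> max=57
step 8: append 4 -> window=[41, 57, 4] -> max=57
Window #6 max = 57

Answer: 57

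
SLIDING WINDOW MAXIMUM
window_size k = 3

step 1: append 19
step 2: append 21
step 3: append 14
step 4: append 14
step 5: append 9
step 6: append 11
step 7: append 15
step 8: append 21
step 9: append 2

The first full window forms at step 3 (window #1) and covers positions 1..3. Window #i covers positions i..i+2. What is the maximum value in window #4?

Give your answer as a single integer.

step 1: append 19 -> window=[19] (not full yet)
step 2: append 21 -> window=[19, 21] (not full yet)
step 3: append 14 -> window=[19, 21, 14] -> max=21
step 4: append 14 -> window=[21, 14, 14] -> max=21
step 5: append 9 -> window=[14, 14, 9] -> max=14
step 6: append 11 -> window=[14, 9, 11] -> max=14
Window #4 max = 14

Answer: 14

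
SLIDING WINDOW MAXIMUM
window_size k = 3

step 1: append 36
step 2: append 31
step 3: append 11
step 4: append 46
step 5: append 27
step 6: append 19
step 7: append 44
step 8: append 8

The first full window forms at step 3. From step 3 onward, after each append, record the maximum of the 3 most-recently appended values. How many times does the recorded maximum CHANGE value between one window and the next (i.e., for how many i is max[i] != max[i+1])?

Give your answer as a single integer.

step 1: append 36 -> window=[36] (not full yet)
step 2: append 31 -> window=[36, 31] (not full yet)
step 3: append 11 -> window=[36, 31, 11] -> max=36
step 4: append 46 -> window=[31, 11, 46] -> max=46
step 5: append 27 -> window=[11, 46, 27] -> max=46
step 6: append 19 -> window=[46, 27, 19] -> max=46
step 7: append 44 -> window=[27, 19, 44] -> max=44
step 8: append 8 -> window=[19, 44, 8] -> max=44
Recorded maximums: 36 46 46 46 44 44
Changes between consecutive maximums: 2

Answer: 2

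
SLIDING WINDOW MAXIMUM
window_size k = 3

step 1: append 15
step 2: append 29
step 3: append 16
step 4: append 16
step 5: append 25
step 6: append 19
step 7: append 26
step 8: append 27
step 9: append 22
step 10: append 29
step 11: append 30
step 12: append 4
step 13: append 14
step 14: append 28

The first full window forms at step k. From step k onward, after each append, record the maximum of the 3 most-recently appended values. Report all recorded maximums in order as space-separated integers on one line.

Answer: 29 29 25 25 26 27 27 29 30 30 30 28

Derivation:
step 1: append 15 -> window=[15] (not full yet)
step 2: append 29 -> window=[15, 29] (not full yet)
step 3: append 16 -> window=[15, 29, 16] -> max=29
step 4: append 16 -> window=[29, 16, 16] -> max=29
step 5: append 25 -> window=[16, 16, 25] -> max=25
step 6: append 19 -> window=[16, 25, 19] -> max=25
step 7: append 26 -> window=[25, 19, 26] -> max=26
step 8: append 27 -> window=[19, 26, 27] -> max=27
step 9: append 22 -> window=[26, 27, 22] -> max=27
step 10: append 29 -> window=[27, 22, 29] -> max=29
step 11: append 30 -> window=[22, 29, 30] -> max=30
step 12: append 4 -> window=[29, 30, 4] -> max=30
step 13: append 14 -> window=[30, 4, 14] -> max=30
step 14: append 28 -> window=[4, 14, 28] -> max=28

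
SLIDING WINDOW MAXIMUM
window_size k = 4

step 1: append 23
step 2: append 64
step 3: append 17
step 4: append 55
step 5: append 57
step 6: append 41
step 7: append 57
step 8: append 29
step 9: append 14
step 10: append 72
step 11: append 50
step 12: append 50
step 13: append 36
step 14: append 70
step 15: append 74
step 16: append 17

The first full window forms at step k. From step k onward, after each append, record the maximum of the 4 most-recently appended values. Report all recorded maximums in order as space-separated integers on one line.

step 1: append 23 -> window=[23] (not full yet)
step 2: append 64 -> window=[23, 64] (not full yet)
step 3: append 17 -> window=[23, 64, 17] (not full yet)
step 4: append 55 -> window=[23, 64, 17, 55] -> max=64
step 5: append 57 -> window=[64, 17, 55, 57] -> max=64
step 6: append 41 -> window=[17, 55, 57, 41] -> max=57
step 7: append 57 -> window=[55, 57, 41, 57] -> max=57
step 8: append 29 -> window=[57, 41, 57, 29] -> max=57
step 9: append 14 -> window=[41, 57, 29, 14] -> max=57
step 10: append 72 -> window=[57, 29, 14, 72] -> max=72
step 11: append 50 -> window=[29, 14, 72, 50] -> max=72
step 12: append 50 -> window=[14, 72, 50, 50] -> max=72
step 13: append 36 -> window=[72, 50, 50, 36] -> max=72
step 14: append 70 -> window=[50, 50, 36, 70] -> max=70
step 15: append 74 -> window=[50, 36, 70, 74] -> max=74
step 16: append 17 -> window=[36, 70, 74, 17] -> max=74

Answer: 64 64 57 57 57 57 72 72 72 72 70 74 74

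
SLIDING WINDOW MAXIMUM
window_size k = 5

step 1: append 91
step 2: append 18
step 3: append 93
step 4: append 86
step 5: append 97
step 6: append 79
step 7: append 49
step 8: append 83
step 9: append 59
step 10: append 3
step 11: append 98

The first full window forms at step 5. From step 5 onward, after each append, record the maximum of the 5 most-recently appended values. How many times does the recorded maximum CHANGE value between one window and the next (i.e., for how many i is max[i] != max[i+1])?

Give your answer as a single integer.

Answer: 2

Derivation:
step 1: append 91 -> window=[91] (not full yet)
step 2: append 18 -> window=[91, 18] (not full yet)
step 3: append 93 -> window=[91, 18, 93] (not full yet)
step 4: append 86 -> window=[91, 18, 93, 86] (not full yet)
step 5: append 97 -> window=[91, 18, 93, 86, 97] -> max=97
step 6: append 79 -> window=[18, 93, 86, 97, 79] -> max=97
step 7: append 49 -> window=[93, 86, 97, 79, 49] -> max=97
step 8: append 83 -> window=[86, 97, 79, 49, 83] -> max=97
step 9: append 59 -> window=[97, 79, 49, 83, 59] -> max=97
step 10: append 3 -> window=[79, 49, 83, 59, 3] -> max=83
step 11: append 98 -> window=[49, 83, 59, 3, 98] -> max=98
Recorded maximums: 97 97 97 97 97 83 98
Changes between consecutive maximums: 2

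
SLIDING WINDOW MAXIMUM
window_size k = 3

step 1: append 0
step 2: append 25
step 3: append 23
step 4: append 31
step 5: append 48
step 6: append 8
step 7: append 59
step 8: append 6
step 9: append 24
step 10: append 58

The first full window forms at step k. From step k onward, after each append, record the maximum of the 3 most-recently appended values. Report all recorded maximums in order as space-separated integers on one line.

step 1: append 0 -> window=[0] (not full yet)
step 2: append 25 -> window=[0, 25] (not full yet)
step 3: append 23 -> window=[0, 25, 23] -> max=25
step 4: append 31 -> window=[25, 23, 31] -> max=31
step 5: append 48 -> window=[23, 31, 48] -> max=48
step 6: append 8 -> window=[31, 48, 8] -> max=48
step 7: append 59 -> window=[48, 8, 59] -> max=59
step 8: append 6 -> window=[8, 59, 6] -> max=59
step 9: append 24 -> window=[59, 6, 24] -> max=59
step 10: append 58 -> window=[6, 24, 58] -> max=58

Answer: 25 31 48 48 59 59 59 58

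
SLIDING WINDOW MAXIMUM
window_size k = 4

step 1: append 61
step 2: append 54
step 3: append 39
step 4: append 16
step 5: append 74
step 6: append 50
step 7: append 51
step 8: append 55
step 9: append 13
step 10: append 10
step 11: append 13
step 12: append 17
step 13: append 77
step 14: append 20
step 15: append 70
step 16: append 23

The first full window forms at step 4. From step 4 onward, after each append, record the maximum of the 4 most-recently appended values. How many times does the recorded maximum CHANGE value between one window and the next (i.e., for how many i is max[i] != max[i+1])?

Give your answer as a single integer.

Answer: 4

Derivation:
step 1: append 61 -> window=[61] (not full yet)
step 2: append 54 -> window=[61, 54] (not full yet)
step 3: append 39 -> window=[61, 54, 39] (not full yet)
step 4: append 16 -> window=[61, 54, 39, 16] -> max=61
step 5: append 74 -> window=[54, 39, 16, 74] -> max=74
step 6: append 50 -> window=[39, 16, 74, 50] -> max=74
step 7: append 51 -> window=[16, 74, 50, 51] -> max=74
step 8: append 55 -> window=[74, 50, 51, 55] -> max=74
step 9: append 13 -> window=[50, 51, 55, 13] -> max=55
step 10: append 10 -> window=[51, 55, 13, 10] -> max=55
step 11: append 13 -> window=[55, 13, 10, 13] -> max=55
step 12: append 17 -> window=[13, 10, 13, 17] -> max=17
step 13: append 77 -> window=[10, 13, 17, 77] -> max=77
step 14: append 20 -> window=[13, 17, 77, 20] -> max=77
step 15: append 70 -> window=[17, 77, 20, 70] -> max=77
step 16: append 23 -> window=[77, 20, 70, 23] -> max=77
Recorded maximums: 61 74 74 74 74 55 55 55 17 77 77 77 77
Changes between consecutive maximums: 4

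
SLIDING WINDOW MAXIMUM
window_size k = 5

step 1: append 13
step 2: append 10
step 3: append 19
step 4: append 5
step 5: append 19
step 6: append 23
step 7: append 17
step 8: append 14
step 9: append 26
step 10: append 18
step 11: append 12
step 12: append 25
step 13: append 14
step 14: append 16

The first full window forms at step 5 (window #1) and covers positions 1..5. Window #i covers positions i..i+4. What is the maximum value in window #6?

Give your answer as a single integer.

step 1: append 13 -> window=[13] (not full yet)
step 2: append 10 -> window=[13, 10] (not full yet)
step 3: append 19 -> window=[13, 10, 19] (not full yet)
step 4: append 5 -> window=[13, 10, 19, 5] (not full yet)
step 5: append 19 -> window=[13, 10, 19, 5, 19] -> max=19
step 6: append 23 -> window=[10, 19, 5, 19, 23] -> max=23
step 7: append 17 -> window=[19, 5, 19, 23, 17] -> max=23
step 8: append 14 -> window=[5, 19, 23, 17, 14] -> max=23
step 9: append 26 -> window=[19, 23, 17, 14, 26] -> max=26
step 10: append 18 -> window=[23, 17, 14, 26, 18] -> max=26
Window #6 max = 26

Answer: 26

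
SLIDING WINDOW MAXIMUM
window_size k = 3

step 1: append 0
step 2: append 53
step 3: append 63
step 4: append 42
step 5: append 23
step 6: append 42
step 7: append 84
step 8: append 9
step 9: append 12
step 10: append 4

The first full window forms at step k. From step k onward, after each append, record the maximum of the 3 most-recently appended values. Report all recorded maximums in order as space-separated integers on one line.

step 1: append 0 -> window=[0] (not full yet)
step 2: append 53 -> window=[0, 53] (not full yet)
step 3: append 63 -> window=[0, 53, 63] -> max=63
step 4: append 42 -> window=[53, 63, 42] -> max=63
step 5: append 23 -> window=[63, 42, 23] -> max=63
step 6: append 42 -> window=[42, 23, 42] -> max=42
step 7: append 84 -> window=[23, 42, 84] -> max=84
step 8: append 9 -> window=[42, 84, 9] -> max=84
step 9: append 12 -> window=[84, 9, 12] -> max=84
step 10: append 4 -> window=[9, 12, 4] -> max=12

Answer: 63 63 63 42 84 84 84 12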